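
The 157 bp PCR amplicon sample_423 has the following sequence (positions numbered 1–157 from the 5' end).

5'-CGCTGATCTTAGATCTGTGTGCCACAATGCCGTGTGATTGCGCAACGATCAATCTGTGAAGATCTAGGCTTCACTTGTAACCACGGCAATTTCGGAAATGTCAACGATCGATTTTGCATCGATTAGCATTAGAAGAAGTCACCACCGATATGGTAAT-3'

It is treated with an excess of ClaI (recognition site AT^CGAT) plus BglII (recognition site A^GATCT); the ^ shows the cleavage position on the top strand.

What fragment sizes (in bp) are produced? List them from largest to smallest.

ClaI sites (ATCGAT) start at positions 107, 118.
ClaI cuts after base 2 of each site, so after positions 108, 119.
BglII sites (AGATCT) start at positions 11, 60.
BglII cuts after the first base of each site, so after positions 11, 60.
Combined cut positions: 11, 60, 108, 119.
Linear molecule, 4 cuts → 5 fragments:
  1–11 → 11 bp
  12–60 → 49 bp
  61–108 → 48 bp
  109–119 → 11 bp
  120–157 → 38 bp
Sorted largest to smallest: 49, 48, 38, 11, 11 bp.

49, 48, 38, 11, 11 bp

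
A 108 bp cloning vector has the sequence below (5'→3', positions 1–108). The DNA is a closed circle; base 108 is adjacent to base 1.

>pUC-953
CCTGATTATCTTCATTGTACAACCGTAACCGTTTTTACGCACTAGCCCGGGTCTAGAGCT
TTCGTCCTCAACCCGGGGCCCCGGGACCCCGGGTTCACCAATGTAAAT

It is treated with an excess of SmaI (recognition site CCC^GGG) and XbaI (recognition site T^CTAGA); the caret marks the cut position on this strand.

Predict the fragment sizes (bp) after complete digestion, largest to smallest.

SmaI sites (CCCGGG) start at positions 46, 72, 80, 88.
SmaI cuts after base 3 of each site, so after positions 48, 74, 82, 90.
The XbaI site (TCTAGA) starts at position 52.
XbaI cuts after the first base of each site, so after position 52.
Combined cut positions: 48, 52, 74, 82, 90.
Circular molecule, 5 cuts → 5 fragments:
  49–52 → 4 bp
  53–74 → 22 bp
  75–82 → 8 bp
  83–90 → 8 bp
  91–108 then 1–48 → 18 + 48 = 66 bp
Sorted largest to smallest: 66, 22, 8, 8, 4 bp.

66, 22, 8, 8, 4 bp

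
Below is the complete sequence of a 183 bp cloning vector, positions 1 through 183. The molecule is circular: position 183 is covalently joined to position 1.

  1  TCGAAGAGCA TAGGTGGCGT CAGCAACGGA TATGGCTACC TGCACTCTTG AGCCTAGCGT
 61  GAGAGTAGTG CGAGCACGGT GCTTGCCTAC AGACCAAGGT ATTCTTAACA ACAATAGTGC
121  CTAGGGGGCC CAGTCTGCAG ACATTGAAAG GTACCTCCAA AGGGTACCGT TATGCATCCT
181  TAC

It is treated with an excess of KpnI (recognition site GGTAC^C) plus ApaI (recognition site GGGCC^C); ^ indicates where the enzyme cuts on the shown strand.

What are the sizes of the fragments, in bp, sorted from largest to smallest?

146, 24, 13 bp

KpnI sites (GGTACC) start at positions 150, 163.
KpnI cuts after base 5 of each site (before the last base), so after positions 154, 167.
The ApaI site (GGGCCC) starts at position 126.
ApaI cuts after base 5 of each site (before the last base), so after position 130.
Combined cut positions: 130, 154, 167.
Circular molecule, 3 cuts → 3 fragments:
  131–154 → 24 bp
  155–167 → 13 bp
  168–183 then 1–130 → 16 + 130 = 146 bp
Sorted largest to smallest: 146, 24, 13 bp.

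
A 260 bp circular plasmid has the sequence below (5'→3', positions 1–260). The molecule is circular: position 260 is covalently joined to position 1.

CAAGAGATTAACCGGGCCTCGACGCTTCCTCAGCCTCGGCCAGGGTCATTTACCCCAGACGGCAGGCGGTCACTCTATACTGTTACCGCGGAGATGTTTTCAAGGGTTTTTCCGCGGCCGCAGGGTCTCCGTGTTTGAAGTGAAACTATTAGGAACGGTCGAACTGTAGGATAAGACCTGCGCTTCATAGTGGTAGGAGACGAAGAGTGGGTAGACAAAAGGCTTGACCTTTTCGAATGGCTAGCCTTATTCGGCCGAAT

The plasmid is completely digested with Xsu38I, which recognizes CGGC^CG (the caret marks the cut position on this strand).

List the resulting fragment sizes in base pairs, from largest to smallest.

Xsu38I sites (CGGCCG) start at positions 115, 252.
Xsu38I cuts after base 4 of each site, so after positions 118, 255.
Circular molecule, 2 cuts → 2 fragments:
  119–255 → 137 bp
  256–260 then 1–118 → 5 + 118 = 123 bp
Sorted largest to smallest: 137, 123 bp.

137, 123 bp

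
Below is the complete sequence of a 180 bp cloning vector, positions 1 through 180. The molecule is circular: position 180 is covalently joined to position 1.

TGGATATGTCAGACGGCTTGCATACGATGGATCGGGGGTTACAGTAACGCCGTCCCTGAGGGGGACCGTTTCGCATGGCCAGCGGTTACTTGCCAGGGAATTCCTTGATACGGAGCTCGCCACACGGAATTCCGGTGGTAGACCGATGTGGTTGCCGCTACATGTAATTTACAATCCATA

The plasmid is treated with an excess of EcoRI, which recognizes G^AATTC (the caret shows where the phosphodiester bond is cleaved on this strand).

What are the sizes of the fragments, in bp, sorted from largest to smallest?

151, 29 bp

EcoRI sites (GAATTC) start at positions 98, 127.
EcoRI cuts after the first base of each site, so after positions 98, 127.
Circular molecule, 2 cuts → 2 fragments:
  99–127 → 29 bp
  128–180 then 1–98 → 53 + 98 = 151 bp
Sorted largest to smallest: 151, 29 bp.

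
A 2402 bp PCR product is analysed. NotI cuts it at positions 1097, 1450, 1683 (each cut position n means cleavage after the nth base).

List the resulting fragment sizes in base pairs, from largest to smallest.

1097, 719, 353, 233 bp

Linear molecule, 3 cuts → 4 fragments:
  1097 − 0 = 1097 bp
  1450 − 1097 = 353 bp
  1683 − 1450 = 233 bp
  2402 − 1683 = 719 bp
Sorted largest to smallest: 1097, 719, 353, 233 bp.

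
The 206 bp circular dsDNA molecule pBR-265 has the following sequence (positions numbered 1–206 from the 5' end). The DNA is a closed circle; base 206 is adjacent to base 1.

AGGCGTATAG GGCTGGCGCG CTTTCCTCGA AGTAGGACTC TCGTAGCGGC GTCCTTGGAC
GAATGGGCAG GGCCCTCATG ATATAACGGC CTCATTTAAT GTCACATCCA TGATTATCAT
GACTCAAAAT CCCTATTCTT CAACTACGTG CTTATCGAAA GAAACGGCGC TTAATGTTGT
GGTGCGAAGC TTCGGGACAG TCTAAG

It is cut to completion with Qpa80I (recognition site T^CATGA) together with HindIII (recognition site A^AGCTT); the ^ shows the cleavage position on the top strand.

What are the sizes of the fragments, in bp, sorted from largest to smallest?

95, 70, 41 bp

Qpa80I sites (TCATGA) start at positions 76, 117.
Qpa80I cuts after the first base of each site, so after positions 76, 117.
The HindIII site (AAGCTT) starts at position 187.
HindIII cuts after the first base of each site, so after position 187.
Combined cut positions: 76, 117, 187.
Circular molecule, 3 cuts → 3 fragments:
  77–117 → 41 bp
  118–187 → 70 bp
  188–206 then 1–76 → 19 + 76 = 95 bp
Sorted largest to smallest: 95, 70, 41 bp.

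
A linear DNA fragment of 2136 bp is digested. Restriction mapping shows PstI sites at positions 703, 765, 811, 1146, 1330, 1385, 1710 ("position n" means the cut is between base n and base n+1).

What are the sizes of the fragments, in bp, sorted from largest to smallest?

703, 426, 335, 325, 184, 62, 55, 46 bp

Linear molecule, 7 cuts → 8 fragments:
  703 − 0 = 703 bp
  765 − 703 = 62 bp
  811 − 765 = 46 bp
  1146 − 811 = 335 bp
  1330 − 1146 = 184 bp
  1385 − 1330 = 55 bp
  1710 − 1385 = 325 bp
  2136 − 1710 = 426 bp
Sorted largest to smallest: 703, 426, 335, 325, 184, 62, 55, 46 bp.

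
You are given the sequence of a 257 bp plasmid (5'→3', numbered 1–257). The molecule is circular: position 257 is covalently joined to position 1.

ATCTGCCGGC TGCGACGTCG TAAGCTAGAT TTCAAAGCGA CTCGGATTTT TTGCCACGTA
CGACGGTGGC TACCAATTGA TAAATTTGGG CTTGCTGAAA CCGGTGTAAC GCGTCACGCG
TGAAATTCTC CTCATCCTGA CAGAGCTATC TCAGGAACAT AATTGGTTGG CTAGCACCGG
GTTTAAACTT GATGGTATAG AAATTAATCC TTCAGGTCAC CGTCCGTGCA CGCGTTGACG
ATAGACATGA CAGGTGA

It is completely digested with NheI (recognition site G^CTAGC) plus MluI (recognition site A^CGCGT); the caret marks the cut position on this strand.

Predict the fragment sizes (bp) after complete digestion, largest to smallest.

136, 60, 54, 7 bp

The NheI site (GCTAGC) starts at position 170.
NheI cuts after the first base of each site, so after position 170.
MluI sites (ACGCGT) start at positions 109, 116, 230.
MluI cuts after the first base of each site, so after positions 109, 116, 230.
Combined cut positions: 109, 116, 170, 230.
Circular molecule, 4 cuts → 4 fragments:
  110–116 → 7 bp
  117–170 → 54 bp
  171–230 → 60 bp
  231–257 then 1–109 → 27 + 109 = 136 bp
Sorted largest to smallest: 136, 60, 54, 7 bp.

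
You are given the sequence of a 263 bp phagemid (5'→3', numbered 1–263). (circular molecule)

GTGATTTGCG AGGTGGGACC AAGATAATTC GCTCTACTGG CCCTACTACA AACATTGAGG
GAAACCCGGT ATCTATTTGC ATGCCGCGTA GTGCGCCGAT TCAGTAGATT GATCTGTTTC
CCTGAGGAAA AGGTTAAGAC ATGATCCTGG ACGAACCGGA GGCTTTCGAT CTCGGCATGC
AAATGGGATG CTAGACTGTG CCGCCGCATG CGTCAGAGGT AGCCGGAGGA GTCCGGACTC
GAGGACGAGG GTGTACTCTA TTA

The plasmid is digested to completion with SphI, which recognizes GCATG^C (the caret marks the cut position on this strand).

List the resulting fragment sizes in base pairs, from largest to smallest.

SphI sites (GCATGC) start at positions 79, 175, 206.
SphI cuts after base 5 of each site (before the last base), so after positions 83, 179, 210.
Circular molecule, 3 cuts → 3 fragments:
  84–179 → 96 bp
  180–210 → 31 bp
  211–263 then 1–83 → 53 + 83 = 136 bp
Sorted largest to smallest: 136, 96, 31 bp.

136, 96, 31 bp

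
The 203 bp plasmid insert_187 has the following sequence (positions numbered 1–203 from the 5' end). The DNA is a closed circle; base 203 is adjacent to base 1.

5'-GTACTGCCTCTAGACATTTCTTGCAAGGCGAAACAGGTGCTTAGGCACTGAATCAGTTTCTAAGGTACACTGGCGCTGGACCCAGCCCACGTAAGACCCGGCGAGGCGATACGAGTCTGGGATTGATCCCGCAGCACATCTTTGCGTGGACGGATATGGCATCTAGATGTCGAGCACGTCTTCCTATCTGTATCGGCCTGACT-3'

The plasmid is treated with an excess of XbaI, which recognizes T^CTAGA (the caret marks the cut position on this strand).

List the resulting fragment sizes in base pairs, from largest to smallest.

153, 50 bp

XbaI sites (TCTAGA) start at positions 9, 162.
XbaI cuts after the first base of each site, so after positions 9, 162.
Circular molecule, 2 cuts → 2 fragments:
  10–162 → 153 bp
  163–203 then 1–9 → 41 + 9 = 50 bp
Sorted largest to smallest: 153, 50 bp.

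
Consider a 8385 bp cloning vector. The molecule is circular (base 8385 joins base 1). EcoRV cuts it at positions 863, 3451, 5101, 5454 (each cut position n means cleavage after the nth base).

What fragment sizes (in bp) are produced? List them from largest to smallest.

Circular molecule, 4 cuts → 4 fragments:
  3451 − 863 = 2588 bp
  5101 − 3451 = 1650 bp
  5454 − 5101 = 353 bp
  wrap: 8385 − 5454 + 863 = 3794 bp
Sorted largest to smallest: 3794, 2588, 1650, 353 bp.

3794, 2588, 1650, 353 bp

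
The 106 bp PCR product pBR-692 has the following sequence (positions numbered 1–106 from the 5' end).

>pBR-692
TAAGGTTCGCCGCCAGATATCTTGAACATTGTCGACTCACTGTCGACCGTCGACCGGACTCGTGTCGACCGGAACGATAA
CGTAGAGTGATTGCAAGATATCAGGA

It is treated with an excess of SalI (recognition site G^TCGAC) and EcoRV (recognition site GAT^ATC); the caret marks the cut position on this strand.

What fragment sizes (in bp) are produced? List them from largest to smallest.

SalI sites (GTCGAC) start at positions 31, 42, 49, 64.
SalI cuts after the first base of each site, so after positions 31, 42, 49, 64.
EcoRV sites (GATATC) start at positions 16, 97.
EcoRV cuts after base 3 of each site, so after positions 18, 99.
Combined cut positions: 18, 31, 42, 49, 64, 99.
Linear molecule, 6 cuts → 7 fragments:
  1–18 → 18 bp
  19–31 → 13 bp
  32–42 → 11 bp
  43–49 → 7 bp
  50–64 → 15 bp
  65–99 → 35 bp
  100–106 → 7 bp
Sorted largest to smallest: 35, 18, 15, 13, 11, 7, 7 bp.

35, 18, 15, 13, 11, 7, 7 bp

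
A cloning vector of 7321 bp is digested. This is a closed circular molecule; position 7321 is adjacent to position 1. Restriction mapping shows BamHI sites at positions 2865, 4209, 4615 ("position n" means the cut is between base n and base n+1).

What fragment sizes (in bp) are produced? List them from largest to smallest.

Circular molecule, 3 cuts → 3 fragments:
  4209 − 2865 = 1344 bp
  4615 − 4209 = 406 bp
  wrap: 7321 − 4615 + 2865 = 5571 bp
Sorted largest to smallest: 5571, 1344, 406 bp.

5571, 1344, 406 bp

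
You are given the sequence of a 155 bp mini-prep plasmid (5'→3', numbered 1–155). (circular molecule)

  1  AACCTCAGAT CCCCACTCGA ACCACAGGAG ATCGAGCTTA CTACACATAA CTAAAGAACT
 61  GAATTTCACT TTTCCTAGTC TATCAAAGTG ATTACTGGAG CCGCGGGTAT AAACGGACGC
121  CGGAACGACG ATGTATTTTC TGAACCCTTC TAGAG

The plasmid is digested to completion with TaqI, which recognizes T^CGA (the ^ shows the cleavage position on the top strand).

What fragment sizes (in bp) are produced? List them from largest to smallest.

140, 15 bp

TaqI sites (TCGA) start at positions 17, 32.
TaqI cuts after the first base of each site, so after positions 17, 32.
Circular molecule, 2 cuts → 2 fragments:
  18–32 → 15 bp
  33–155 then 1–17 → 123 + 17 = 140 bp
Sorted largest to smallest: 140, 15 bp.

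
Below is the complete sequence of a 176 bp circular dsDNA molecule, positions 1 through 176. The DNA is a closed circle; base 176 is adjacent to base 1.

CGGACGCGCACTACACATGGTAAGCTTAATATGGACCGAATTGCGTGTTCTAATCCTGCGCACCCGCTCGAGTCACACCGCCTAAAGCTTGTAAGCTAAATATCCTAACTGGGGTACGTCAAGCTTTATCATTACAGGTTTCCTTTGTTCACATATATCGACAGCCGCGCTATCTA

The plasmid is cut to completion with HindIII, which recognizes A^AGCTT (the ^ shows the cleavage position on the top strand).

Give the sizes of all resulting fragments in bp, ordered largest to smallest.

77, 63, 36 bp

HindIII sites (AAGCTT) start at positions 22, 85, 121.
HindIII cuts after the first base of each site, so after positions 22, 85, 121.
Circular molecule, 3 cuts → 3 fragments:
  23–85 → 63 bp
  86–121 → 36 bp
  122–176 then 1–22 → 55 + 22 = 77 bp
Sorted largest to smallest: 77, 63, 36 bp.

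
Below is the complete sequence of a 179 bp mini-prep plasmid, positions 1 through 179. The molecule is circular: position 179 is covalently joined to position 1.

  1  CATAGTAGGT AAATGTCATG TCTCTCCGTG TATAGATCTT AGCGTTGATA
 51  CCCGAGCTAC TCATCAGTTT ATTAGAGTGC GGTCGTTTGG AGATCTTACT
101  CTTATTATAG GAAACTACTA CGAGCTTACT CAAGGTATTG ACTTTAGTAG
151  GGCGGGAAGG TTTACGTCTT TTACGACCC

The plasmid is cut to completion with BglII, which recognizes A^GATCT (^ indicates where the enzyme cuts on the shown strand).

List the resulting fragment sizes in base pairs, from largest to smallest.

122, 57 bp

BglII sites (AGATCT) start at positions 34, 91.
BglII cuts after the first base of each site, so after positions 34, 91.
Circular molecule, 2 cuts → 2 fragments:
  35–91 → 57 bp
  92–179 then 1–34 → 88 + 34 = 122 bp
Sorted largest to smallest: 122, 57 bp.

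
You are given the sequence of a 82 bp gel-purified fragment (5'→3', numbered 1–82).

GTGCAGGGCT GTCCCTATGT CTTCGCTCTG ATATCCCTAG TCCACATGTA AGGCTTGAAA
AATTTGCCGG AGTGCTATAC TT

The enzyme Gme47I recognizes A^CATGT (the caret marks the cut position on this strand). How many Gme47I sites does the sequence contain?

1

ACATGT occurs starting at position 44.
Gme47I cuts at 1 site.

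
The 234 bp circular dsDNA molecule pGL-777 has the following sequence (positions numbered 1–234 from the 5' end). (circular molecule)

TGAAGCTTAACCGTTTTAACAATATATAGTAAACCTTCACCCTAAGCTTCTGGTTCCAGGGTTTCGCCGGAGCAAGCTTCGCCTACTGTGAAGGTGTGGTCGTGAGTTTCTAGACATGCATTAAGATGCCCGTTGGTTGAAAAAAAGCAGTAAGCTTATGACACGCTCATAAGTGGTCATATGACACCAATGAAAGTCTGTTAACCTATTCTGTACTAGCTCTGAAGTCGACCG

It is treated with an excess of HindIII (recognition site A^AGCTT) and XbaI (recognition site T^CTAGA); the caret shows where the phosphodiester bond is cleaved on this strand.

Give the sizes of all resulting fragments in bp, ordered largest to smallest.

HindIII sites (AAGCTT) start at positions 3, 44, 74, 152.
HindIII cuts after the first base of each site, so after positions 3, 44, 74, 152.
The XbaI site (TCTAGA) starts at position 109.
XbaI cuts after the first base of each site, so after position 109.
Combined cut positions: 3, 44, 74, 109, 152.
Circular molecule, 5 cuts → 5 fragments:
  4–44 → 41 bp
  45–74 → 30 bp
  75–109 → 35 bp
  110–152 → 43 bp
  153–234 then 1–3 → 82 + 3 = 85 bp
Sorted largest to smallest: 85, 43, 41, 35, 30 bp.

85, 43, 41, 35, 30 bp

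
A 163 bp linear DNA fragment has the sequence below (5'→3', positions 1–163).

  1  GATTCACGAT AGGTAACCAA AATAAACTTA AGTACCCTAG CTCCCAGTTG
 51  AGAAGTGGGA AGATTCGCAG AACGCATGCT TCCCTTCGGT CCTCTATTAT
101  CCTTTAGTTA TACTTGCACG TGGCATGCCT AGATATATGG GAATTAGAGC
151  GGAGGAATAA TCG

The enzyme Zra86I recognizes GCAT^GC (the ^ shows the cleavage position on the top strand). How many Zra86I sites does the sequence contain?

2

GCATGC occurs starting at positions 74, 123.
Zra86I cuts at 2 sites.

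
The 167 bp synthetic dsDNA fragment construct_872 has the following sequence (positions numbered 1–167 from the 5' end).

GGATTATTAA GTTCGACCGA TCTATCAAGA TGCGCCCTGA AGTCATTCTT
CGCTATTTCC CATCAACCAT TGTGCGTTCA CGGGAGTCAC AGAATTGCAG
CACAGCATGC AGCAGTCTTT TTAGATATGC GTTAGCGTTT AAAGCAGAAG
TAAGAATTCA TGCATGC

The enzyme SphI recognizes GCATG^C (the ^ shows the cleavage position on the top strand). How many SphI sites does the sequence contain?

GCATGC occurs starting at positions 105, 162.
SphI cuts at 2 sites.

2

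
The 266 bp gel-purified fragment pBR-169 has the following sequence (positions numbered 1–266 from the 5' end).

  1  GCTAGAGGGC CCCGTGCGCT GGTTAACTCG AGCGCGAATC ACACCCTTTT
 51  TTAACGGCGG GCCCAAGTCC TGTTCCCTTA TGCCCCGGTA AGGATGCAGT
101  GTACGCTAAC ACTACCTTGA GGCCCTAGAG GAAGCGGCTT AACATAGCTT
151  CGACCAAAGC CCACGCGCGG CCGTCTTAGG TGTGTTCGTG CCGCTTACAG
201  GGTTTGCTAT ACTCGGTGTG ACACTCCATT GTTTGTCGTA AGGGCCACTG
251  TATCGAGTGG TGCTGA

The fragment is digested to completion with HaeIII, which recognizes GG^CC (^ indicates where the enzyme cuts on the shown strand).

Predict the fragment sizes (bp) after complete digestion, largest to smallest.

74, 61, 52, 48, 22, 9 bp

HaeIII sites (GGCC) start at positions 8, 60, 121, 169, 243.
HaeIII cuts after base 2 of each site, so after positions 9, 61, 122, 170, 244.
Linear molecule, 5 cuts → 6 fragments:
  1–9 → 9 bp
  10–61 → 52 bp
  62–122 → 61 bp
  123–170 → 48 bp
  171–244 → 74 bp
  245–266 → 22 bp
Sorted largest to smallest: 74, 61, 52, 48, 22, 9 bp.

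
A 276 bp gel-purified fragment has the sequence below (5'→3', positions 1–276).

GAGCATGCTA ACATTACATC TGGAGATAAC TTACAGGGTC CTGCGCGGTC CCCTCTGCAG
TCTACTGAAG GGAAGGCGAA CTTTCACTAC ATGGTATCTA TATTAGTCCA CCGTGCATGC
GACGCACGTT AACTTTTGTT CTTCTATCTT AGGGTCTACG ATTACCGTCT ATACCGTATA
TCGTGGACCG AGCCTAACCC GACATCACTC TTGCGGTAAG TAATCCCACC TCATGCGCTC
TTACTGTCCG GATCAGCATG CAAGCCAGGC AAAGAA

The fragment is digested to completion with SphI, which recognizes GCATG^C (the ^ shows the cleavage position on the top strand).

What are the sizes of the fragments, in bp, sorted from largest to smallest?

SphI sites (GCATGC) start at positions 3, 115, 256.
SphI cuts after base 5 of each site (before the last base), so after positions 7, 119, 260.
Linear molecule, 3 cuts → 4 fragments:
  1–7 → 7 bp
  8–119 → 112 bp
  120–260 → 141 bp
  261–276 → 16 bp
Sorted largest to smallest: 141, 112, 16, 7 bp.

141, 112, 16, 7 bp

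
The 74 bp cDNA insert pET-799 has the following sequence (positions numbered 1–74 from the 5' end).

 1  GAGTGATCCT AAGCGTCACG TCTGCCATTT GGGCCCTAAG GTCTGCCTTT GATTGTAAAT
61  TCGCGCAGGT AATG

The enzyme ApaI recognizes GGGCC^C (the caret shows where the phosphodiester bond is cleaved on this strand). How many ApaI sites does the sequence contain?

1

GGGCCC occurs starting at position 31.
ApaI cuts at 1 site.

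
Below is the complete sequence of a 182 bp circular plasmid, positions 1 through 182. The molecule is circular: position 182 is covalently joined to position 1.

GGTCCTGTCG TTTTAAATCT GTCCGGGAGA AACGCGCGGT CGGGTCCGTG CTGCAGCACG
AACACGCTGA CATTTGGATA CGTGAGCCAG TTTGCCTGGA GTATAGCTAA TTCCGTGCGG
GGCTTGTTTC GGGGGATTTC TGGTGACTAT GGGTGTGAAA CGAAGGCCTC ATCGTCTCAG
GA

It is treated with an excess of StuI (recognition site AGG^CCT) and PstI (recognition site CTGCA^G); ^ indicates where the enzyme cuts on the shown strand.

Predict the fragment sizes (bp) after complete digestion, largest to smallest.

111, 71 bp

The StuI site (AGGCCT) starts at position 164.
StuI cuts after base 3 of each site, so after position 166.
The PstI site (CTGCAG) starts at position 51.
PstI cuts after base 5 of each site (before the last base), so after position 55.
Combined cut positions: 55, 166.
Circular molecule, 2 cuts → 2 fragments:
  56–166 → 111 bp
  167–182 then 1–55 → 16 + 55 = 71 bp
Sorted largest to smallest: 111, 71 bp.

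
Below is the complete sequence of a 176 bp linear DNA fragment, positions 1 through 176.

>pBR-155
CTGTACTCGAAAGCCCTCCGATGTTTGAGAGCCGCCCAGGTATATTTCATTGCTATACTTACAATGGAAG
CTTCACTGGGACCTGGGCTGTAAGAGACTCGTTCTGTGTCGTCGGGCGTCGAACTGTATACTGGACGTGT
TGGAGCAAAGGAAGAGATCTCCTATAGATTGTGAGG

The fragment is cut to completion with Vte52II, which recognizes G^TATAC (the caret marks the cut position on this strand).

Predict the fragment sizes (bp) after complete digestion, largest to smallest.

The Vte52II site (GTATAC) starts at position 126.
Vte52II cuts after the first base of each site, so after position 126.
Linear molecule, 1 cut → 2 fragments:
  1–126 → 126 bp
  127–176 → 50 bp
Sorted largest to smallest: 126, 50 bp.

126, 50 bp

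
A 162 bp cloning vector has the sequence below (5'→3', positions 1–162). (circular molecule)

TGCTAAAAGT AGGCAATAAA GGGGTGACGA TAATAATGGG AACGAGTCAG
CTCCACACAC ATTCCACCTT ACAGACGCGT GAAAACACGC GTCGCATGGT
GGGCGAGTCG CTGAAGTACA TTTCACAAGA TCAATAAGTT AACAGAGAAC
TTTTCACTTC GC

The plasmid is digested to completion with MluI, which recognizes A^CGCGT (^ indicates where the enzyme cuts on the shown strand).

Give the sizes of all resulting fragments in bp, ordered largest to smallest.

MluI sites (ACGCGT) start at positions 75, 87.
MluI cuts after the first base of each site, so after positions 75, 87.
Circular molecule, 2 cuts → 2 fragments:
  76–87 → 12 bp
  88–162 then 1–75 → 75 + 75 = 150 bp
Sorted largest to smallest: 150, 12 bp.

150, 12 bp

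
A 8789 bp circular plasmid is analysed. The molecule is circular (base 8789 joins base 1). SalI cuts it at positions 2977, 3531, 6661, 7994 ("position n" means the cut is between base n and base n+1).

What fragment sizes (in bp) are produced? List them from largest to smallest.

Circular molecule, 4 cuts → 4 fragments:
  3531 − 2977 = 554 bp
  6661 − 3531 = 3130 bp
  7994 − 6661 = 1333 bp
  wrap: 8789 − 7994 + 2977 = 3772 bp
Sorted largest to smallest: 3772, 3130, 1333, 554 bp.

3772, 3130, 1333, 554 bp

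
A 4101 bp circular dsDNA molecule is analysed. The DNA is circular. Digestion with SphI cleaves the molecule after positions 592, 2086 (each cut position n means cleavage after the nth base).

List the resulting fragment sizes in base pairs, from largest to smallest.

2607, 1494 bp

Circular molecule, 2 cuts → 2 fragments:
  2086 − 592 = 1494 bp
  wrap: 4101 − 2086 + 592 = 2607 bp
Sorted largest to smallest: 2607, 1494 bp.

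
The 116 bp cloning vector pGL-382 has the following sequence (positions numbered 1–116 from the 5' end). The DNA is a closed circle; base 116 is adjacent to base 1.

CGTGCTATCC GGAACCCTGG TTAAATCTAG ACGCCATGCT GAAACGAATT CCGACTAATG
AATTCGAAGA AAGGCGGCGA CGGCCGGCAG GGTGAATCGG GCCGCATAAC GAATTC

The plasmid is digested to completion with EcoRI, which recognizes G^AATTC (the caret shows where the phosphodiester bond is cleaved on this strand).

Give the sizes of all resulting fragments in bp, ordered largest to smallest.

51, 51, 14 bp

EcoRI sites (GAATTC) start at positions 46, 60, 111.
EcoRI cuts after the first base of each site, so after positions 46, 60, 111.
Circular molecule, 3 cuts → 3 fragments:
  47–60 → 14 bp
  61–111 → 51 bp
  112–116 then 1–46 → 5 + 46 = 51 bp
Sorted largest to smallest: 51, 51, 14 bp.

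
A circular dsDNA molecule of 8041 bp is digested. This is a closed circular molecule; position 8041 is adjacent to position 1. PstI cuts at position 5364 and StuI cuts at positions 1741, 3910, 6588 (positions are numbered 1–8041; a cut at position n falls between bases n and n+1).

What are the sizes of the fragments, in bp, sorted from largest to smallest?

3194, 2169, 1454, 1224 bp

Combined cut positions (sorted): 1741, 3910, 5364, 6588.
Circular molecule, 4 cuts → 4 fragments:
  3910 − 1741 = 2169 bp
  5364 − 3910 = 1454 bp
  6588 − 5364 = 1224 bp
  wrap: 8041 − 6588 + 1741 = 3194 bp
Sorted largest to smallest: 3194, 2169, 1454, 1224 bp.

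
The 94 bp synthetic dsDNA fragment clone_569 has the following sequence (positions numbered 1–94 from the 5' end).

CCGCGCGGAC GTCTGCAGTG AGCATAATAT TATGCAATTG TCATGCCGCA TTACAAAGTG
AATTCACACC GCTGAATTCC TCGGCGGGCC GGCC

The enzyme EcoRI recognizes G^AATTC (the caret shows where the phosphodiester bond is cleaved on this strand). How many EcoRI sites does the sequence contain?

2

GAATTC occurs starting at positions 60, 74.
EcoRI cuts at 2 sites.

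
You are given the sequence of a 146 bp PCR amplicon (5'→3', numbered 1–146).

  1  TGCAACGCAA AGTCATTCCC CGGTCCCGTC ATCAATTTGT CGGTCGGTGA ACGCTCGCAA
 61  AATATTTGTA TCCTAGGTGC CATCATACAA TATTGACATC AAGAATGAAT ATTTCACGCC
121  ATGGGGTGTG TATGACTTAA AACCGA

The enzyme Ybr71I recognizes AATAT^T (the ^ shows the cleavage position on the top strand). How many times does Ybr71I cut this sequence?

3

AATATT occurs starting at positions 61, 89, 108.
Ybr71I cuts at 3 sites.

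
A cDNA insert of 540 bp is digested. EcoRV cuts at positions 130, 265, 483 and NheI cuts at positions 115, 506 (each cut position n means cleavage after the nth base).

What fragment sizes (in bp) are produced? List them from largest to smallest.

Combined cut positions (sorted): 115, 130, 265, 483, 506.
Linear molecule, 5 cuts → 6 fragments:
  115 − 0 = 115 bp
  130 − 115 = 15 bp
  265 − 130 = 135 bp
  483 − 265 = 218 bp
  506 − 483 = 23 bp
  540 − 506 = 34 bp
Sorted largest to smallest: 218, 135, 115, 34, 23, 15 bp.

218, 135, 115, 34, 23, 15 bp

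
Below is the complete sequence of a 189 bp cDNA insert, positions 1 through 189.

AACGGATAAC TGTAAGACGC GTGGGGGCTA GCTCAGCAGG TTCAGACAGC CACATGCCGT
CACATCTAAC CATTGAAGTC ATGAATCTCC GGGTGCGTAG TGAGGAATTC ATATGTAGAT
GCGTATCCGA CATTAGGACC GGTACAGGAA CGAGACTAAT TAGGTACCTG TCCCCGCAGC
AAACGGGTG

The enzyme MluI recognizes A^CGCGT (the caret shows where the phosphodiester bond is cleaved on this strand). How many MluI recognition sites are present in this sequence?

ACGCGT occurs starting at position 17.
MluI cuts at 1 site.

1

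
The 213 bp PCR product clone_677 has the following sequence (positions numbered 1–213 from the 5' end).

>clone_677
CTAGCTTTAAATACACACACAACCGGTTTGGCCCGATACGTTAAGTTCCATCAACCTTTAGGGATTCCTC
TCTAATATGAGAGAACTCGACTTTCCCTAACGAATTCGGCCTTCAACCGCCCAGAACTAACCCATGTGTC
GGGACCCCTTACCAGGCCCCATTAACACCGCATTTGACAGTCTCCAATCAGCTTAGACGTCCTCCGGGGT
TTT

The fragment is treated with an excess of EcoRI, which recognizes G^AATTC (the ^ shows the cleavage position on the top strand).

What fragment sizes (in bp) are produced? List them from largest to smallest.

111, 102 bp

The EcoRI site (GAATTC) starts at position 102.
EcoRI cuts after the first base of each site, so after position 102.
Linear molecule, 1 cut → 2 fragments:
  1–102 → 102 bp
  103–213 → 111 bp
Sorted largest to smallest: 111, 102 bp.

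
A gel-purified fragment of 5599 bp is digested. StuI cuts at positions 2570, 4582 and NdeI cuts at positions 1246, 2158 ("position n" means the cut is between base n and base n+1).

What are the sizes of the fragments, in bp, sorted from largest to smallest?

Combined cut positions (sorted): 1246, 2158, 2570, 4582.
Linear molecule, 4 cuts → 5 fragments:
  1246 − 0 = 1246 bp
  2158 − 1246 = 912 bp
  2570 − 2158 = 412 bp
  4582 − 2570 = 2012 bp
  5599 − 4582 = 1017 bp
Sorted largest to smallest: 2012, 1246, 1017, 912, 412 bp.

2012, 1246, 1017, 912, 412 bp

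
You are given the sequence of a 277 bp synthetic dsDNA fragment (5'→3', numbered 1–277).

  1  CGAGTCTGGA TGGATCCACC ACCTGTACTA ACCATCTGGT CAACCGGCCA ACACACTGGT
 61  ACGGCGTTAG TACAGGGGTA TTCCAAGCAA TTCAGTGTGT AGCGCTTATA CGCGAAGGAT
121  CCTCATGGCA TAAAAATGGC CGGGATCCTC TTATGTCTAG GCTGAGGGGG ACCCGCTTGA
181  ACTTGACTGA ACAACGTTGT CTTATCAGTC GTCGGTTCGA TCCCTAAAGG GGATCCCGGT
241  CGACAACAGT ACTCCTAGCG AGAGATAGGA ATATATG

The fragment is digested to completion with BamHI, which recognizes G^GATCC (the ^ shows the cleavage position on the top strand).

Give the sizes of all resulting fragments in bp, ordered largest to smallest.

105, 88, 46, 26, 12 bp

BamHI sites (GGATCC) start at positions 12, 117, 143, 231.
BamHI cuts after the first base of each site, so after positions 12, 117, 143, 231.
Linear molecule, 4 cuts → 5 fragments:
  1–12 → 12 bp
  13–117 → 105 bp
  118–143 → 26 bp
  144–231 → 88 bp
  232–277 → 46 bp
Sorted largest to smallest: 105, 88, 46, 26, 12 bp.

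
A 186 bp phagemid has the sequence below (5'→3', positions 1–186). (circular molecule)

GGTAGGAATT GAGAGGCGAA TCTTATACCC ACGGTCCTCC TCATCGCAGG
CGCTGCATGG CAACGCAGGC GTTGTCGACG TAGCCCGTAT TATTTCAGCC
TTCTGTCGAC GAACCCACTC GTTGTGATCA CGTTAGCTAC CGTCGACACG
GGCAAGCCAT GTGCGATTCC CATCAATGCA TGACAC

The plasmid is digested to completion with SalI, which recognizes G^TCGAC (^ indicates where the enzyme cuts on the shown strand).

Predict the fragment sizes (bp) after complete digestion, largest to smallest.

SalI sites (GTCGAC) start at positions 74, 105, 142.
SalI cuts after the first base of each site, so after positions 74, 105, 142.
Circular molecule, 3 cuts → 3 fragments:
  75–105 → 31 bp
  106–142 → 37 bp
  143–186 then 1–74 → 44 + 74 = 118 bp
Sorted largest to smallest: 118, 37, 31 bp.

118, 37, 31 bp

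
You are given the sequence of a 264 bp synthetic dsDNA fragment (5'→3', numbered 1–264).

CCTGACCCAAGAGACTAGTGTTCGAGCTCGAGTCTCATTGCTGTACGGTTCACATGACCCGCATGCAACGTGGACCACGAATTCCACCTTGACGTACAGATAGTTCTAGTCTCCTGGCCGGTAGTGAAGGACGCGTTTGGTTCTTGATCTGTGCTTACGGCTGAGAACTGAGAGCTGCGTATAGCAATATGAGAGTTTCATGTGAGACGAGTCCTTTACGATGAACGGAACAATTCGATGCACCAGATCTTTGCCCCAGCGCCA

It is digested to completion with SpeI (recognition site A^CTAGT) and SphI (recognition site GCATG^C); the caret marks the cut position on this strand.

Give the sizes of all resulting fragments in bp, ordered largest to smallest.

199, 51, 14 bp

The SpeI site (ACTAGT) starts at position 14.
SpeI cuts after the first base of each site, so after position 14.
The SphI site (GCATGC) starts at position 61.
SphI cuts after base 5 of each site (before the last base), so after position 65.
Combined cut positions: 14, 65.
Linear molecule, 2 cuts → 3 fragments:
  1–14 → 14 bp
  15–65 → 51 bp
  66–264 → 199 bp
Sorted largest to smallest: 199, 51, 14 bp.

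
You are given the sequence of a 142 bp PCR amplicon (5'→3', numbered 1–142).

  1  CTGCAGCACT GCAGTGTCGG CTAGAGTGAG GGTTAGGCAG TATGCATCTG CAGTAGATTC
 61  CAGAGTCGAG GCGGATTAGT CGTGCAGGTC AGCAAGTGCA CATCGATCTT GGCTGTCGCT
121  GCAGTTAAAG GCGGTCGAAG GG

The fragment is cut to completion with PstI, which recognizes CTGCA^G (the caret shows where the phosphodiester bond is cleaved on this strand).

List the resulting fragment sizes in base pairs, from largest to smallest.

PstI sites (CTGCAG) start at positions 1, 9, 48, 119.
PstI cuts after base 5 of each site (before the last base), so after positions 5, 13, 52, 123.
Linear molecule, 4 cuts → 5 fragments:
  1–5 → 5 bp
  6–13 → 8 bp
  14–52 → 39 bp
  53–123 → 71 bp
  124–142 → 19 bp
Sorted largest to smallest: 71, 39, 19, 8, 5 bp.

71, 39, 19, 8, 5 bp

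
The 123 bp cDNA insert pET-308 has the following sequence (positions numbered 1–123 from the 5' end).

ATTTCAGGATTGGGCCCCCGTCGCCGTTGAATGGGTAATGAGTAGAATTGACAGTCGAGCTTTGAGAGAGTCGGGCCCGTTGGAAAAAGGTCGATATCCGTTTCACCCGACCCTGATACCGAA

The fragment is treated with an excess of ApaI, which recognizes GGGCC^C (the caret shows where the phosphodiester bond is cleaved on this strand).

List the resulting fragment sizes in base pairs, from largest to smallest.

61, 46, 16 bp

ApaI sites (GGGCCC) start at positions 12, 73.
ApaI cuts after base 5 of each site (before the last base), so after positions 16, 77.
Linear molecule, 2 cuts → 3 fragments:
  1–16 → 16 bp
  17–77 → 61 bp
  78–123 → 46 bp
Sorted largest to smallest: 61, 46, 16 bp.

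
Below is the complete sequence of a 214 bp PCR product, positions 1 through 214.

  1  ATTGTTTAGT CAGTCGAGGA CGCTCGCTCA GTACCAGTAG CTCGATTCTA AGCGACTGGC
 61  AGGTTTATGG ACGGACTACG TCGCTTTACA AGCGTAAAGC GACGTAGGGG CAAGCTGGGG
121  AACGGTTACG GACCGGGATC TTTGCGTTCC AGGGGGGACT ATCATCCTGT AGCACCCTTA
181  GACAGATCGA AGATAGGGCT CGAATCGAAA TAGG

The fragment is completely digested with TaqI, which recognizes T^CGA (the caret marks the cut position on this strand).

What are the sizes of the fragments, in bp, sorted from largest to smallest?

145, 28, 14, 13, 9, 5 bp

TaqI sites (TCGA) start at positions 14, 42, 187, 200, 205.
TaqI cuts after the first base of each site, so after positions 14, 42, 187, 200, 205.
Linear molecule, 5 cuts → 6 fragments:
  1–14 → 14 bp
  15–42 → 28 bp
  43–187 → 145 bp
  188–200 → 13 bp
  201–205 → 5 bp
  206–214 → 9 bp
Sorted largest to smallest: 145, 28, 14, 13, 9, 5 bp.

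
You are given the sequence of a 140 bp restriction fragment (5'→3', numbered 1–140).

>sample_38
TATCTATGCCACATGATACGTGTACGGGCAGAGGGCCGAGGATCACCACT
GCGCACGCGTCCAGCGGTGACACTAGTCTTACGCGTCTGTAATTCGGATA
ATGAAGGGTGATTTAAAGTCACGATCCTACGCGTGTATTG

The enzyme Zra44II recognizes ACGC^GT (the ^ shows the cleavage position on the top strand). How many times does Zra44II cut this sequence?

ACGCGT occurs starting at positions 55, 81, 129.
Zra44II cuts at 3 sites.

3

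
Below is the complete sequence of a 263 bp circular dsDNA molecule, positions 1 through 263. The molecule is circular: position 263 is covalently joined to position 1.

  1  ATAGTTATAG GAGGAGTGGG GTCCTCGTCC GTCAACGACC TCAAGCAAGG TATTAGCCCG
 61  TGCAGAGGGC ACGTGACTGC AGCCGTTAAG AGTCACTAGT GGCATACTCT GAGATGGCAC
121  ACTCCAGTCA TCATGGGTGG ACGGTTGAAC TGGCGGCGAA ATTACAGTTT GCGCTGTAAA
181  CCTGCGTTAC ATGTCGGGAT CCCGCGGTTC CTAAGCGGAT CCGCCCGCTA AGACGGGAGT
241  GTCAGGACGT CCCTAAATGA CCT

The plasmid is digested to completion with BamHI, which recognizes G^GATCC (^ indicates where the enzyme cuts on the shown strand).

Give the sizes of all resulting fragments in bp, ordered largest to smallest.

243, 20 bp

BamHI sites (GGATCC) start at positions 197, 217.
BamHI cuts after the first base of each site, so after positions 197, 217.
Circular molecule, 2 cuts → 2 fragments:
  198–217 → 20 bp
  218–263 then 1–197 → 46 + 197 = 243 bp
Sorted largest to smallest: 243, 20 bp.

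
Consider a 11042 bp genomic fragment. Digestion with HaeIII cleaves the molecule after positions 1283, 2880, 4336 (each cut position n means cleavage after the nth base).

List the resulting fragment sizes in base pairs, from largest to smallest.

Linear molecule, 3 cuts → 4 fragments:
  1283 − 0 = 1283 bp
  2880 − 1283 = 1597 bp
  4336 − 2880 = 1456 bp
  11042 − 4336 = 6706 bp
Sorted largest to smallest: 6706, 1597, 1456, 1283 bp.

6706, 1597, 1456, 1283 bp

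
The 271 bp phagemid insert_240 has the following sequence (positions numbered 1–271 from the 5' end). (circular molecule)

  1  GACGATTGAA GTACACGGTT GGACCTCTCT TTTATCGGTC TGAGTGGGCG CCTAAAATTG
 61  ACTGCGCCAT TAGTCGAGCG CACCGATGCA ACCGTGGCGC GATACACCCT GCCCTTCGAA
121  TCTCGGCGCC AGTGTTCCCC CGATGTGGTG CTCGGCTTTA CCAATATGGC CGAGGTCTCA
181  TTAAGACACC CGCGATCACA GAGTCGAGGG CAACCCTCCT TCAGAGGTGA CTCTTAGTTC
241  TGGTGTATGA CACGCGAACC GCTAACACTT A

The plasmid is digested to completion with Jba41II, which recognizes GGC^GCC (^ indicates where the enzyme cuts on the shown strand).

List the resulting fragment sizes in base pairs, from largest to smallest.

Jba41II sites (GGCGCC) start at positions 47, 125.
Jba41II cuts after base 3 of each site, so after positions 49, 127.
Circular molecule, 2 cuts → 2 fragments:
  50–127 → 78 bp
  128–271 then 1–49 → 144 + 49 = 193 bp
Sorted largest to smallest: 193, 78 bp.

193, 78 bp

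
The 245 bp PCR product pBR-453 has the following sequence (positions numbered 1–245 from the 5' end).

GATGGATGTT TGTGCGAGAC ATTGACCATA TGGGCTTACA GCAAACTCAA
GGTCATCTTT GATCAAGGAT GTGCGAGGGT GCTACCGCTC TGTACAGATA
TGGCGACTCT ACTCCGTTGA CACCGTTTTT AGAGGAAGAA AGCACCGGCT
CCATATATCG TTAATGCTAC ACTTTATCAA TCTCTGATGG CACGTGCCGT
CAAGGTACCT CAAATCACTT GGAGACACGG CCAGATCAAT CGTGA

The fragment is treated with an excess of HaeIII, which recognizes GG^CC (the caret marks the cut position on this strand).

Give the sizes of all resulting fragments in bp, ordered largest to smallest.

The HaeIII site (GGCC) starts at position 229.
HaeIII cuts after base 2 of each site, so after position 230.
Linear molecule, 1 cut → 2 fragments:
  1–230 → 230 bp
  231–245 → 15 bp
Sorted largest to smallest: 230, 15 bp.

230, 15 bp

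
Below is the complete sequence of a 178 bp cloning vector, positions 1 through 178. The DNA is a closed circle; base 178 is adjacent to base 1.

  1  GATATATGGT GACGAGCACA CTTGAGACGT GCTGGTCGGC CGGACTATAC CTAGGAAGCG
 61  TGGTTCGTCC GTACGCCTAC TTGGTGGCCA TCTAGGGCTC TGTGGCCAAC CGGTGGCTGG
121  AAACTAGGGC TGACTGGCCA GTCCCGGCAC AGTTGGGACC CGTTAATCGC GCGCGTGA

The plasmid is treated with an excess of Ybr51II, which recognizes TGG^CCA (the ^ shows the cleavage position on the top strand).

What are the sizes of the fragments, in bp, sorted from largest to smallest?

128, 32, 18 bp

Ybr51II sites (TGGCCA) start at positions 85, 103, 135.
Ybr51II cuts after base 3 of each site, so after positions 87, 105, 137.
Circular molecule, 3 cuts → 3 fragments:
  88–105 → 18 bp
  106–137 → 32 bp
  138–178 then 1–87 → 41 + 87 = 128 bp
Sorted largest to smallest: 128, 32, 18 bp.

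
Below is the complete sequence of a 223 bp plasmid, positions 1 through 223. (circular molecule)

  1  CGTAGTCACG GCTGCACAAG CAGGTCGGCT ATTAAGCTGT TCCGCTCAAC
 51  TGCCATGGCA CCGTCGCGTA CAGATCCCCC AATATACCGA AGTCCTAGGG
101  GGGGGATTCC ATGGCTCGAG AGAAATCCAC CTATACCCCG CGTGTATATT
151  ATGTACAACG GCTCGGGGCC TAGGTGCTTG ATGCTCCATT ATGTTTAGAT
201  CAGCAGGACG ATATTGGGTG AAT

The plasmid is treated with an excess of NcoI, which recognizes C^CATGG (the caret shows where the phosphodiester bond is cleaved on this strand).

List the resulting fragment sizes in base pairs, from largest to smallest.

NcoI sites (CCATGG) start at positions 53, 109.
NcoI cuts after the first base of each site, so after positions 53, 109.
Circular molecule, 2 cuts → 2 fragments:
  54–109 → 56 bp
  110–223 then 1–53 → 114 + 53 = 167 bp
Sorted largest to smallest: 167, 56 bp.

167, 56 bp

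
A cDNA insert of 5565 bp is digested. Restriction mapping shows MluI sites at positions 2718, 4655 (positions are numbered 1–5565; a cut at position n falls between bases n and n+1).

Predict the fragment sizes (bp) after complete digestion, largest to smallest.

2718, 1937, 910 bp

Linear molecule, 2 cuts → 3 fragments:
  2718 − 0 = 2718 bp
  4655 − 2718 = 1937 bp
  5565 − 4655 = 910 bp
Sorted largest to smallest: 2718, 1937, 910 bp.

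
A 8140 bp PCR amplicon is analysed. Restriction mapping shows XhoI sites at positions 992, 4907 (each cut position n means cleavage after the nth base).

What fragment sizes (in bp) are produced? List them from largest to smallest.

Linear molecule, 2 cuts → 3 fragments:
  992 − 0 = 992 bp
  4907 − 992 = 3915 bp
  8140 − 4907 = 3233 bp
Sorted largest to smallest: 3915, 3233, 992 bp.

3915, 3233, 992 bp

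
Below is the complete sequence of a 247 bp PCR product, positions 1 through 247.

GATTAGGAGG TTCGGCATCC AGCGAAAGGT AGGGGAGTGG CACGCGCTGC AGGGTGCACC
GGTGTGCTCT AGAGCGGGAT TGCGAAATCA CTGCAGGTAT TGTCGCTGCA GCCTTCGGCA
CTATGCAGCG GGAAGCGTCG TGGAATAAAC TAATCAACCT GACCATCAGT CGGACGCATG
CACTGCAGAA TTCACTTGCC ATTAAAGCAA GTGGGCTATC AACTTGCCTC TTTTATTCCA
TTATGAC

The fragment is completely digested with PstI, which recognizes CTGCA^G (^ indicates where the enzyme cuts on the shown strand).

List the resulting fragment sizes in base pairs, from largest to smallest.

PstI sites (CTGCAG) start at positions 47, 91, 106, 183.
PstI cuts after base 5 of each site (before the last base), so after positions 51, 95, 110, 187.
Linear molecule, 4 cuts → 5 fragments:
  1–51 → 51 bp
  52–95 → 44 bp
  96–110 → 15 bp
  111–187 → 77 bp
  188–247 → 60 bp
Sorted largest to smallest: 77, 60, 51, 44, 15 bp.

77, 60, 51, 44, 15 bp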